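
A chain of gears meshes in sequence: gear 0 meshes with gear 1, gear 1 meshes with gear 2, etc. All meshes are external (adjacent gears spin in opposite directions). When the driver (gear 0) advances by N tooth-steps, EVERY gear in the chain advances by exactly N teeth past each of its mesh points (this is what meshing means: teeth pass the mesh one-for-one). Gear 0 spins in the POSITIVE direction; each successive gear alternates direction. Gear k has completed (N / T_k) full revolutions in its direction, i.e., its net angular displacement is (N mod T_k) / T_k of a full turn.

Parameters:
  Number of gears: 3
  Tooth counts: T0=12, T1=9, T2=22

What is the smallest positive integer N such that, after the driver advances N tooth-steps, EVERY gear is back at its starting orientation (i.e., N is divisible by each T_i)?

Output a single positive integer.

Answer: 396

Derivation:
Gear k returns to start when N is a multiple of T_k.
All gears at start simultaneously when N is a common multiple of [12, 9, 22]; the smallest such N is lcm(12, 9, 22).
Start: lcm = T0 = 12
Fold in T1=9: gcd(12, 9) = 3; lcm(12, 9) = 12 * 9 / 3 = 108 / 3 = 36
Fold in T2=22: gcd(36, 22) = 2; lcm(36, 22) = 36 * 22 / 2 = 792 / 2 = 396
Full cycle length = 396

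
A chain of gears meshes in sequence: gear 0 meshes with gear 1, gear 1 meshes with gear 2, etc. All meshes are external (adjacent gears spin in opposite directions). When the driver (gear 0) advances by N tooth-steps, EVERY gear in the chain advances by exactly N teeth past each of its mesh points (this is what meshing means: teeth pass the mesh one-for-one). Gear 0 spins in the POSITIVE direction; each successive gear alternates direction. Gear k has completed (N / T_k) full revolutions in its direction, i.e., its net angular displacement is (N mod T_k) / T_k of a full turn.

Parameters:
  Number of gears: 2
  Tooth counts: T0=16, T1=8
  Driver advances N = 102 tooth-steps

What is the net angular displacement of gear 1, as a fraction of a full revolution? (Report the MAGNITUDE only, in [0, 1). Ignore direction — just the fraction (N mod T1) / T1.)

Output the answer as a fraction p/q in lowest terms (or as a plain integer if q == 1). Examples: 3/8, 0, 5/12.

Answer: 3/4

Derivation:
Chain of 2 gears, tooth counts: [16, 8]
  gear 0: T0=16, direction=positive, advance = 102 mod 16 = 6 teeth = 6/16 turn
  gear 1: T1=8, direction=negative, advance = 102 mod 8 = 6 teeth = 6/8 turn
Gear 1: 102 mod 8 = 6
Fraction = 6 / 8 = 3/4 (gcd(6,8)=2) = 3/4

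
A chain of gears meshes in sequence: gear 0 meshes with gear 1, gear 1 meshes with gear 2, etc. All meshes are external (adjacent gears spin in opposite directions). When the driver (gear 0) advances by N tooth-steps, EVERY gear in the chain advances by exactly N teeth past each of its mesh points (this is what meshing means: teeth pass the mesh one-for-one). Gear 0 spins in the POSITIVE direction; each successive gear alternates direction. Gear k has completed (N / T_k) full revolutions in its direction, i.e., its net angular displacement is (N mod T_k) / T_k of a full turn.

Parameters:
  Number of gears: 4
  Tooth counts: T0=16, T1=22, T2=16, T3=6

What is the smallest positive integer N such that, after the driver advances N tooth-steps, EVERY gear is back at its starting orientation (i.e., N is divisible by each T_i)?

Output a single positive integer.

Gear k returns to start when N is a multiple of T_k.
All gears at start simultaneously when N is a common multiple of [16, 22, 16, 6]; the smallest such N is lcm(16, 22, 16, 6).
Start: lcm = T0 = 16
Fold in T1=22: gcd(16, 22) = 2; lcm(16, 22) = 16 * 22 / 2 = 352 / 2 = 176
Fold in T2=16: gcd(176, 16) = 16; lcm(176, 16) = 176 * 16 / 16 = 2816 / 16 = 176
Fold in T3=6: gcd(176, 6) = 2; lcm(176, 6) = 176 * 6 / 2 = 1056 / 2 = 528
Full cycle length = 528

Answer: 528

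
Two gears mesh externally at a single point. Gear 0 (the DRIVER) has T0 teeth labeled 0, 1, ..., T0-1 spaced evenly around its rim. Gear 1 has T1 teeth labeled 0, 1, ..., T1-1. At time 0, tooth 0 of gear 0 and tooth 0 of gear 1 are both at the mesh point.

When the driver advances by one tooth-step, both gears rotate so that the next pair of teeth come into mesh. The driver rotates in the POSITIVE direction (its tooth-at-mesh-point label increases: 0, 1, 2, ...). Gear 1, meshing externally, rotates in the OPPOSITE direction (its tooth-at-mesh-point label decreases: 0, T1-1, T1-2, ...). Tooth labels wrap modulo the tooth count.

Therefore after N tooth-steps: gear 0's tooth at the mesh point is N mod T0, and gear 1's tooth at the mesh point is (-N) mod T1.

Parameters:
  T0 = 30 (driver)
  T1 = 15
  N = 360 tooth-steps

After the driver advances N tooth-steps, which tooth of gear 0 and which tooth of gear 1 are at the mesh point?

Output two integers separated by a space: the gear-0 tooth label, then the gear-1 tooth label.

Answer: 0 0

Derivation:
Gear 0 (driver, T0=30): tooth at mesh = N mod T0
  360 = 12 * 30 + 0, so 360 mod 30 = 0
  gear 0 tooth = 0
Gear 1 (driven, T1=15): tooth at mesh = (-N) mod T1
  360 = 24 * 15 + 0, so 360 mod 15 = 0
  (-360) mod 15 = 0
Mesh after 360 steps: gear-0 tooth 0 meets gear-1 tooth 0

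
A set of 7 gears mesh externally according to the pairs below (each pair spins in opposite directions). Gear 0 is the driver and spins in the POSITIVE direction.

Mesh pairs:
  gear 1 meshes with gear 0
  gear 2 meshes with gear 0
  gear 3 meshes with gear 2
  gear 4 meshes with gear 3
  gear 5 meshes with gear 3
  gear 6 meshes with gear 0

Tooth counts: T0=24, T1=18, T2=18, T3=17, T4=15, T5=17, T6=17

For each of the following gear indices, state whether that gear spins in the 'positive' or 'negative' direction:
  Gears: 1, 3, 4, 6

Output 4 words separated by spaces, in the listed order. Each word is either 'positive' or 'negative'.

Gear 0 (driver): positive (depth 0)
  gear 1: meshes with gear 0 -> depth 1 -> negative (opposite of gear 0)
  gear 2: meshes with gear 0 -> depth 1 -> negative (opposite of gear 0)
  gear 3: meshes with gear 2 -> depth 2 -> positive (opposite of gear 2)
  gear 4: meshes with gear 3 -> depth 3 -> negative (opposite of gear 3)
  gear 5: meshes with gear 3 -> depth 3 -> negative (opposite of gear 3)
  gear 6: meshes with gear 0 -> depth 1 -> negative (opposite of gear 0)
Queried indices 1, 3, 4, 6 -> negative, positive, negative, negative

Answer: negative positive negative negative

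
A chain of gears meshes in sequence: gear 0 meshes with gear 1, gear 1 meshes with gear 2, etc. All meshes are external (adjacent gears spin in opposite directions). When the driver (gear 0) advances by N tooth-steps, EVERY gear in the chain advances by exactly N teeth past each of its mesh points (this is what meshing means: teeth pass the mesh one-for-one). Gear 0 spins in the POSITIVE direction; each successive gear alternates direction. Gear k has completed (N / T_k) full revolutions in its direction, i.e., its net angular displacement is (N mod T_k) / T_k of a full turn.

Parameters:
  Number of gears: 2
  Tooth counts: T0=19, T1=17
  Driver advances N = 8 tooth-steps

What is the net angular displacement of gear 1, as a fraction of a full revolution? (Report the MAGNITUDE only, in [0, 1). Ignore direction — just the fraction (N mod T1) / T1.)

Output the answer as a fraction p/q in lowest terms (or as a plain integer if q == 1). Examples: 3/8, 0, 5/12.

Chain of 2 gears, tooth counts: [19, 17]
  gear 0: T0=19, direction=positive, advance = 8 mod 19 = 8 teeth = 8/19 turn
  gear 1: T1=17, direction=negative, advance = 8 mod 17 = 8 teeth = 8/17 turn
Gear 1: 8 mod 17 = 8
Fraction = 8 / 17 = 8/17 (gcd(8,17)=1) = 8/17

Answer: 8/17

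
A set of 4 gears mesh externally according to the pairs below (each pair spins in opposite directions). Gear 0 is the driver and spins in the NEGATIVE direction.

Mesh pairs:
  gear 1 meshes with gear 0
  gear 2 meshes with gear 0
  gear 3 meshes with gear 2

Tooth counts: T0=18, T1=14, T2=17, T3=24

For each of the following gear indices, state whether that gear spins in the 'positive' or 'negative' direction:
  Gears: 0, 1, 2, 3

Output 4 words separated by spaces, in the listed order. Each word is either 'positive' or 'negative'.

Gear 0 (driver): negative (depth 0)
  gear 1: meshes with gear 0 -> depth 1 -> positive (opposite of gear 0)
  gear 2: meshes with gear 0 -> depth 1 -> positive (opposite of gear 0)
  gear 3: meshes with gear 2 -> depth 2 -> negative (opposite of gear 2)
Queried indices 0, 1, 2, 3 -> negative, positive, positive, negative

Answer: negative positive positive negative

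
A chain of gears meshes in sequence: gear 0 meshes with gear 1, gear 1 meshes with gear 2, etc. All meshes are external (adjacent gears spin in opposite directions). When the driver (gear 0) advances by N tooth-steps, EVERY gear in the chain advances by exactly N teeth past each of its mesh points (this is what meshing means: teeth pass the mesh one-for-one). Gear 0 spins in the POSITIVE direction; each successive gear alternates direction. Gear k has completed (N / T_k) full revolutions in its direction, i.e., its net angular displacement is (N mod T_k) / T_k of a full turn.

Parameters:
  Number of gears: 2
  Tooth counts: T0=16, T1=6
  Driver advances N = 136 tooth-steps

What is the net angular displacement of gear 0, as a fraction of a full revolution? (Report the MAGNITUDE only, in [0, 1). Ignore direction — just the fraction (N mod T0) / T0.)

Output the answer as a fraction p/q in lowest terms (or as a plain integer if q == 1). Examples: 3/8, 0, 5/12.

Chain of 2 gears, tooth counts: [16, 6]
  gear 0: T0=16, direction=positive, advance = 136 mod 16 = 8 teeth = 8/16 turn
  gear 1: T1=6, direction=negative, advance = 136 mod 6 = 4 teeth = 4/6 turn
Gear 0: 136 mod 16 = 8
Fraction = 8 / 16 = 1/2 (gcd(8,16)=8) = 1/2

Answer: 1/2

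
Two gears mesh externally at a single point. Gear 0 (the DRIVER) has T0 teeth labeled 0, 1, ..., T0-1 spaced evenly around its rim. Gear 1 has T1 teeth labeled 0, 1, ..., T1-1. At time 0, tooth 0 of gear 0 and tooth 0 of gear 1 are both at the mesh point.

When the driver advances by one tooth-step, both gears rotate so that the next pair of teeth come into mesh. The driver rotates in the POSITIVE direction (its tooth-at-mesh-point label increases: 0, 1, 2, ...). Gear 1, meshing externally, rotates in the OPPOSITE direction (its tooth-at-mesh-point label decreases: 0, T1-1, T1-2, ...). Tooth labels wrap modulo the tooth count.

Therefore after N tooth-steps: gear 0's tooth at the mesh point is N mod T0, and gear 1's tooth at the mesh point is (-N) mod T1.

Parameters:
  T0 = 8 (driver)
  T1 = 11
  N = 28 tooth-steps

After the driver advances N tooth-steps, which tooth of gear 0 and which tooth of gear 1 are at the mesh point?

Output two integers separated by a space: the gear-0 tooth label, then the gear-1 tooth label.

Answer: 4 5

Derivation:
Gear 0 (driver, T0=8): tooth at mesh = N mod T0
  28 = 3 * 8 + 4, so 28 mod 8 = 4
  gear 0 tooth = 4
Gear 1 (driven, T1=11): tooth at mesh = (-N) mod T1
  28 = 2 * 11 + 6, so 28 mod 11 = 6
  (-28) mod 11 = (-6) mod 11 = 11 - 6 = 5
Mesh after 28 steps: gear-0 tooth 4 meets gear-1 tooth 5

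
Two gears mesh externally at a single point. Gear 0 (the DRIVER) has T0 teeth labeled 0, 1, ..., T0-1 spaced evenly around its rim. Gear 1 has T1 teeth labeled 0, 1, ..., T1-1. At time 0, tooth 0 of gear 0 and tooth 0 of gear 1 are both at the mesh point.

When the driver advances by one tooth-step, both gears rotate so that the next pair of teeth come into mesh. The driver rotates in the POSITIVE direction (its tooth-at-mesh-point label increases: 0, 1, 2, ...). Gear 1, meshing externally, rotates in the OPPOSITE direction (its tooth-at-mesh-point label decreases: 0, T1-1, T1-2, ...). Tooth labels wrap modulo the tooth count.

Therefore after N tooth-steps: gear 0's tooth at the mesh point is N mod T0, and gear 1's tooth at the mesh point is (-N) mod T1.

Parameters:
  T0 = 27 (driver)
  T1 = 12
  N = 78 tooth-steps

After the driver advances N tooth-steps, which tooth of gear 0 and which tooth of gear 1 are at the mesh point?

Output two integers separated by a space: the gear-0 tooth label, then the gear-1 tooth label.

Gear 0 (driver, T0=27): tooth at mesh = N mod T0
  78 = 2 * 27 + 24, so 78 mod 27 = 24
  gear 0 tooth = 24
Gear 1 (driven, T1=12): tooth at mesh = (-N) mod T1
  78 = 6 * 12 + 6, so 78 mod 12 = 6
  (-78) mod 12 = (-6) mod 12 = 12 - 6 = 6
Mesh after 78 steps: gear-0 tooth 24 meets gear-1 tooth 6

Answer: 24 6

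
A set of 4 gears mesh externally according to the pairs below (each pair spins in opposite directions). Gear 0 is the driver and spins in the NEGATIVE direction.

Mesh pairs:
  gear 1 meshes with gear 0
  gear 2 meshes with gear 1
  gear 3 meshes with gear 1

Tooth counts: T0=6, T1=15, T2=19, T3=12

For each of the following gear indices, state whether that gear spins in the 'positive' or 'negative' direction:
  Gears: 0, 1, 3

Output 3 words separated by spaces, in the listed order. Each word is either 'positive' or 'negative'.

Answer: negative positive negative

Derivation:
Gear 0 (driver): negative (depth 0)
  gear 1: meshes with gear 0 -> depth 1 -> positive (opposite of gear 0)
  gear 2: meshes with gear 1 -> depth 2 -> negative (opposite of gear 1)
  gear 3: meshes with gear 1 -> depth 2 -> negative (opposite of gear 1)
Queried indices 0, 1, 3 -> negative, positive, negative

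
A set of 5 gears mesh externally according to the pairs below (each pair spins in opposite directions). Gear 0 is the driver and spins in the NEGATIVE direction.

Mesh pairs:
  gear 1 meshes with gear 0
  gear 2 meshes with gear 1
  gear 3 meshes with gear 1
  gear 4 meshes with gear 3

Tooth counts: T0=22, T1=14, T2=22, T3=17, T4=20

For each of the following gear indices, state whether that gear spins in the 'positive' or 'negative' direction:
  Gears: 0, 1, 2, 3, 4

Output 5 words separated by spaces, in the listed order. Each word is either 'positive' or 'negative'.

Answer: negative positive negative negative positive

Derivation:
Gear 0 (driver): negative (depth 0)
  gear 1: meshes with gear 0 -> depth 1 -> positive (opposite of gear 0)
  gear 2: meshes with gear 1 -> depth 2 -> negative (opposite of gear 1)
  gear 3: meshes with gear 1 -> depth 2 -> negative (opposite of gear 1)
  gear 4: meshes with gear 3 -> depth 3 -> positive (opposite of gear 3)
Queried indices 0, 1, 2, 3, 4 -> negative, positive, negative, negative, positive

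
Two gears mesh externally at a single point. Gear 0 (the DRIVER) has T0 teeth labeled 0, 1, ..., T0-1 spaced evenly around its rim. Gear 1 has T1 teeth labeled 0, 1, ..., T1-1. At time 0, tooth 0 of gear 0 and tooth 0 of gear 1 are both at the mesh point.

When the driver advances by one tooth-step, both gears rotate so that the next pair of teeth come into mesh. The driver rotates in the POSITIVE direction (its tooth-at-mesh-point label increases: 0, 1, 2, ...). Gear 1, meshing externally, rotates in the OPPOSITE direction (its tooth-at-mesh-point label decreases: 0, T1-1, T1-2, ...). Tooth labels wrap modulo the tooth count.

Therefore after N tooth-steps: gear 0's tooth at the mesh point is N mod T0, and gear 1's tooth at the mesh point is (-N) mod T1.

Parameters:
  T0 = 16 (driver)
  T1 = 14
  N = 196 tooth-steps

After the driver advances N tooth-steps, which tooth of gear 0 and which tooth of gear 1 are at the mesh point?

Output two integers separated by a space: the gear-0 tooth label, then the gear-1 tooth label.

Answer: 4 0

Derivation:
Gear 0 (driver, T0=16): tooth at mesh = N mod T0
  196 = 12 * 16 + 4, so 196 mod 16 = 4
  gear 0 tooth = 4
Gear 1 (driven, T1=14): tooth at mesh = (-N) mod T1
  196 = 14 * 14 + 0, so 196 mod 14 = 0
  (-196) mod 14 = 0
Mesh after 196 steps: gear-0 tooth 4 meets gear-1 tooth 0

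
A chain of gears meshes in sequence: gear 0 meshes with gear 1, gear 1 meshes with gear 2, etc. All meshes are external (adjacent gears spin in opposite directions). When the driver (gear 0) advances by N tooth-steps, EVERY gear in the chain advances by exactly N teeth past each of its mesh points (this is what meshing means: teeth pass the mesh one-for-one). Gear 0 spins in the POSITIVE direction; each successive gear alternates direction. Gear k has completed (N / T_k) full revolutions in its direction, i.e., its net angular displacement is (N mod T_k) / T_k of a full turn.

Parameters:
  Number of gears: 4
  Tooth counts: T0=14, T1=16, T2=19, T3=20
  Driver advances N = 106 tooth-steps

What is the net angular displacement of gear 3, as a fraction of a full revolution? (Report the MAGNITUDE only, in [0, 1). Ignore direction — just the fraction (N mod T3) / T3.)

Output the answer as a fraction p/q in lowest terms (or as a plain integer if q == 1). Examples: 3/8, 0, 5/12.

Chain of 4 gears, tooth counts: [14, 16, 19, 20]
  gear 0: T0=14, direction=positive, advance = 106 mod 14 = 8 teeth = 8/14 turn
  gear 1: T1=16, direction=negative, advance = 106 mod 16 = 10 teeth = 10/16 turn
  gear 2: T2=19, direction=positive, advance = 106 mod 19 = 11 teeth = 11/19 turn
  gear 3: T3=20, direction=negative, advance = 106 mod 20 = 6 teeth = 6/20 turn
Gear 3: 106 mod 20 = 6
Fraction = 6 / 20 = 3/10 (gcd(6,20)=2) = 3/10

Answer: 3/10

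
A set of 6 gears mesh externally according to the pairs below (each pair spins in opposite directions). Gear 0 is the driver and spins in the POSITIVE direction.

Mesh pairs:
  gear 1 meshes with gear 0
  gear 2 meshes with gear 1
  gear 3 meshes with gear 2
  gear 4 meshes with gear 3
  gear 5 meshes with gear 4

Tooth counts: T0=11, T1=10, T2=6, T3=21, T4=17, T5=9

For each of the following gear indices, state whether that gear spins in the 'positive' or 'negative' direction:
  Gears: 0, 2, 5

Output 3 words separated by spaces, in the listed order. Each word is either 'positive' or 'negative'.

Gear 0 (driver): positive (depth 0)
  gear 1: meshes with gear 0 -> depth 1 -> negative (opposite of gear 0)
  gear 2: meshes with gear 1 -> depth 2 -> positive (opposite of gear 1)
  gear 3: meshes with gear 2 -> depth 3 -> negative (opposite of gear 2)
  gear 4: meshes with gear 3 -> depth 4 -> positive (opposite of gear 3)
  gear 5: meshes with gear 4 -> depth 5 -> negative (opposite of gear 4)
Queried indices 0, 2, 5 -> positive, positive, negative

Answer: positive positive negative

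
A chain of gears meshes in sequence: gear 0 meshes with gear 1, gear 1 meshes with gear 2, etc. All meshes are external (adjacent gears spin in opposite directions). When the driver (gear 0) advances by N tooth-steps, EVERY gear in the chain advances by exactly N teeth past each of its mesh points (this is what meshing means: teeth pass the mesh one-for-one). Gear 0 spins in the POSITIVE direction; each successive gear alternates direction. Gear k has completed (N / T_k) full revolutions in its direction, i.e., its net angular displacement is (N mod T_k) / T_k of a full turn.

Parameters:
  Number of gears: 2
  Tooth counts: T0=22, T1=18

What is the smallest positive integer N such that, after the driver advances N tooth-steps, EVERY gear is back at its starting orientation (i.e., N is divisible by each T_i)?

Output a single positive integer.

Answer: 198

Derivation:
Gear k returns to start when N is a multiple of T_k.
All gears at start simultaneously when N is a common multiple of [22, 18]; the smallest such N is lcm(22, 18).
Start: lcm = T0 = 22
Fold in T1=18: gcd(22, 18) = 2; lcm(22, 18) = 22 * 18 / 2 = 396 / 2 = 198
Full cycle length = 198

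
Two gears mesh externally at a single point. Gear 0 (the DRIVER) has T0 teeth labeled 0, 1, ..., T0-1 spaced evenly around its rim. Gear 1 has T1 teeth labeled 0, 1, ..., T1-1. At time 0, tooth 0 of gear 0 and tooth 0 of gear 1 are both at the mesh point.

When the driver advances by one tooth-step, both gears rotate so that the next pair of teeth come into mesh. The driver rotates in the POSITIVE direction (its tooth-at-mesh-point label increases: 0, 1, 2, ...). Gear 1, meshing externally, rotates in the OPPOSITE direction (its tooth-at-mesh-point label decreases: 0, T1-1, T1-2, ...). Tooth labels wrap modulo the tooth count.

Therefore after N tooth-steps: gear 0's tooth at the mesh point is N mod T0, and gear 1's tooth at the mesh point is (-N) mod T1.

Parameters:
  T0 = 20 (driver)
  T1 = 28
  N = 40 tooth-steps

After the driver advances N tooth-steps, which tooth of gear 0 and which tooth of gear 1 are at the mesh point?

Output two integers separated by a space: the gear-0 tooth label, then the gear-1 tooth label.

Answer: 0 16

Derivation:
Gear 0 (driver, T0=20): tooth at mesh = N mod T0
  40 = 2 * 20 + 0, so 40 mod 20 = 0
  gear 0 tooth = 0
Gear 1 (driven, T1=28): tooth at mesh = (-N) mod T1
  40 = 1 * 28 + 12, so 40 mod 28 = 12
  (-40) mod 28 = (-12) mod 28 = 28 - 12 = 16
Mesh after 40 steps: gear-0 tooth 0 meets gear-1 tooth 16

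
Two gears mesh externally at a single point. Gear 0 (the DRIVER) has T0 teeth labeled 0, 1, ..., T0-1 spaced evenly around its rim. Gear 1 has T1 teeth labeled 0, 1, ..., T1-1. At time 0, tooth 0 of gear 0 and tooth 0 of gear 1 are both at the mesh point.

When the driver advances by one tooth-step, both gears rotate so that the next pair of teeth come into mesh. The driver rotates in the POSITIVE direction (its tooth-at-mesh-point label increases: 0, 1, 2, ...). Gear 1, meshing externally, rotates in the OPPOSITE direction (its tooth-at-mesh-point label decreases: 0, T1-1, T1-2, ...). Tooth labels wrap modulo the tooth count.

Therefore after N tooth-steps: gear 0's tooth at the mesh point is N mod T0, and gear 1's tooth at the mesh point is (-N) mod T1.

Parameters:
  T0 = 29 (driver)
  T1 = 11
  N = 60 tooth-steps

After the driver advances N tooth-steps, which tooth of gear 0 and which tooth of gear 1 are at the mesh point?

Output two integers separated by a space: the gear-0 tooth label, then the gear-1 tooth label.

Answer: 2 6

Derivation:
Gear 0 (driver, T0=29): tooth at mesh = N mod T0
  60 = 2 * 29 + 2, so 60 mod 29 = 2
  gear 0 tooth = 2
Gear 1 (driven, T1=11): tooth at mesh = (-N) mod T1
  60 = 5 * 11 + 5, so 60 mod 11 = 5
  (-60) mod 11 = (-5) mod 11 = 11 - 5 = 6
Mesh after 60 steps: gear-0 tooth 2 meets gear-1 tooth 6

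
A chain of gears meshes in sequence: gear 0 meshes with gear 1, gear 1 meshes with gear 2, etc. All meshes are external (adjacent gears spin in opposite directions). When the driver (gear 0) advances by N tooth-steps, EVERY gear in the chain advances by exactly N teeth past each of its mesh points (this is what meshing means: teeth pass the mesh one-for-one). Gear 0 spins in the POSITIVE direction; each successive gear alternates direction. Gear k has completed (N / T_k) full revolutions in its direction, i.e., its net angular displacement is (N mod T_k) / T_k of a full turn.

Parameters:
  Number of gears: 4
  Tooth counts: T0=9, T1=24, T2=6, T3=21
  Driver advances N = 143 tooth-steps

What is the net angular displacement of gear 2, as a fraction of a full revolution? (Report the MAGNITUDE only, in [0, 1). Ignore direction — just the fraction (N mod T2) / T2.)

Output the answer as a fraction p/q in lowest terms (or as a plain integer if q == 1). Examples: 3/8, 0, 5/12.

Answer: 5/6

Derivation:
Chain of 4 gears, tooth counts: [9, 24, 6, 21]
  gear 0: T0=9, direction=positive, advance = 143 mod 9 = 8 teeth = 8/9 turn
  gear 1: T1=24, direction=negative, advance = 143 mod 24 = 23 teeth = 23/24 turn
  gear 2: T2=6, direction=positive, advance = 143 mod 6 = 5 teeth = 5/6 turn
  gear 3: T3=21, direction=negative, advance = 143 mod 21 = 17 teeth = 17/21 turn
Gear 2: 143 mod 6 = 5
Fraction = 5 / 6 = 5/6 (gcd(5,6)=1) = 5/6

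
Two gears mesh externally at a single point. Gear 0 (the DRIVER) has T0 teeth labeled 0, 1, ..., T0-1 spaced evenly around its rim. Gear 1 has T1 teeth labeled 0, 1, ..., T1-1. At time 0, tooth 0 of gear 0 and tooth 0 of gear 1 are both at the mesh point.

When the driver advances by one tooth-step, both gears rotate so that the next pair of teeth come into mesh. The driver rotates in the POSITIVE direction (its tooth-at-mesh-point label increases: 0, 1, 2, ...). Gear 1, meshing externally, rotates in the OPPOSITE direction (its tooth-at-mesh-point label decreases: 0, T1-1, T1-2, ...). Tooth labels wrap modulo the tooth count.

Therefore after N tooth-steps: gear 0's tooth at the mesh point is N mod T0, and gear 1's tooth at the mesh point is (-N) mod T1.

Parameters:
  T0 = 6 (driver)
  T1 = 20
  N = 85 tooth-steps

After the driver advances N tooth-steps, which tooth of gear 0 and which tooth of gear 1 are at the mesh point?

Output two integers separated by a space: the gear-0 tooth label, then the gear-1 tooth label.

Gear 0 (driver, T0=6): tooth at mesh = N mod T0
  85 = 14 * 6 + 1, so 85 mod 6 = 1
  gear 0 tooth = 1
Gear 1 (driven, T1=20): tooth at mesh = (-N) mod T1
  85 = 4 * 20 + 5, so 85 mod 20 = 5
  (-85) mod 20 = (-5) mod 20 = 20 - 5 = 15
Mesh after 85 steps: gear-0 tooth 1 meets gear-1 tooth 15

Answer: 1 15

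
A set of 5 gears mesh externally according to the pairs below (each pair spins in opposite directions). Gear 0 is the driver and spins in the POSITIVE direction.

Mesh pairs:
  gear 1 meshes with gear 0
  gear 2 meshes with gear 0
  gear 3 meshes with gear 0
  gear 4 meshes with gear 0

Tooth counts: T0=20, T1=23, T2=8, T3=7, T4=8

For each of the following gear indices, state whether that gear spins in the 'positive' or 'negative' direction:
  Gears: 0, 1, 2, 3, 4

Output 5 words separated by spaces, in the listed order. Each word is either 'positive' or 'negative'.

Gear 0 (driver): positive (depth 0)
  gear 1: meshes with gear 0 -> depth 1 -> negative (opposite of gear 0)
  gear 2: meshes with gear 0 -> depth 1 -> negative (opposite of gear 0)
  gear 3: meshes with gear 0 -> depth 1 -> negative (opposite of gear 0)
  gear 4: meshes with gear 0 -> depth 1 -> negative (opposite of gear 0)
Queried indices 0, 1, 2, 3, 4 -> positive, negative, negative, negative, negative

Answer: positive negative negative negative negative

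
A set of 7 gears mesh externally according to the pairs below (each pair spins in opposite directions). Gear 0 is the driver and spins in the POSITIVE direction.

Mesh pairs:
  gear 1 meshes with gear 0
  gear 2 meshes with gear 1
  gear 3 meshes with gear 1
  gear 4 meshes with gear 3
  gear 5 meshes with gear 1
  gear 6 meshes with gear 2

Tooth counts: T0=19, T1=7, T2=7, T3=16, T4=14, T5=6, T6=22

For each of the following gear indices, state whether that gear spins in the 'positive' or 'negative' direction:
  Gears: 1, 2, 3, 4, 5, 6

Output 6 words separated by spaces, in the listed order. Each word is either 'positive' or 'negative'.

Answer: negative positive positive negative positive negative

Derivation:
Gear 0 (driver): positive (depth 0)
  gear 1: meshes with gear 0 -> depth 1 -> negative (opposite of gear 0)
  gear 2: meshes with gear 1 -> depth 2 -> positive (opposite of gear 1)
  gear 3: meshes with gear 1 -> depth 2 -> positive (opposite of gear 1)
  gear 4: meshes with gear 3 -> depth 3 -> negative (opposite of gear 3)
  gear 5: meshes with gear 1 -> depth 2 -> positive (opposite of gear 1)
  gear 6: meshes with gear 2 -> depth 3 -> negative (opposite of gear 2)
Queried indices 1, 2, 3, 4, 5, 6 -> negative, positive, positive, negative, positive, negative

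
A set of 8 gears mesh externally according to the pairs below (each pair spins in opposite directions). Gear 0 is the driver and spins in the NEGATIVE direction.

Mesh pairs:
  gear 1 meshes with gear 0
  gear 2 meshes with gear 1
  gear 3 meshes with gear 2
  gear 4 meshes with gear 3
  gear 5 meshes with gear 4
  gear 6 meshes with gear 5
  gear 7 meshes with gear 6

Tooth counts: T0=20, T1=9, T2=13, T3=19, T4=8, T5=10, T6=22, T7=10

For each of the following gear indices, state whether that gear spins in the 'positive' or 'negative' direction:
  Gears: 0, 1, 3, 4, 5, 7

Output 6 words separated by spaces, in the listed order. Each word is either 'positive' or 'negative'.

Answer: negative positive positive negative positive positive

Derivation:
Gear 0 (driver): negative (depth 0)
  gear 1: meshes with gear 0 -> depth 1 -> positive (opposite of gear 0)
  gear 2: meshes with gear 1 -> depth 2 -> negative (opposite of gear 1)
  gear 3: meshes with gear 2 -> depth 3 -> positive (opposite of gear 2)
  gear 4: meshes with gear 3 -> depth 4 -> negative (opposite of gear 3)
  gear 5: meshes with gear 4 -> depth 5 -> positive (opposite of gear 4)
  gear 6: meshes with gear 5 -> depth 6 -> negative (opposite of gear 5)
  gear 7: meshes with gear 6 -> depth 7 -> positive (opposite of gear 6)
Queried indices 0, 1, 3, 4, 5, 7 -> negative, positive, positive, negative, positive, positive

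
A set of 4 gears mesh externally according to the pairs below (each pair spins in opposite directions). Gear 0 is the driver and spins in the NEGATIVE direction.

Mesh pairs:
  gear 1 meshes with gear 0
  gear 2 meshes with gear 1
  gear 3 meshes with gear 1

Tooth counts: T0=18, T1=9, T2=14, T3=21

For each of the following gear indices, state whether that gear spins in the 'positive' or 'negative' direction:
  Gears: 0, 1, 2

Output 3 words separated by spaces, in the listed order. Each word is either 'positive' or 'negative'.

Gear 0 (driver): negative (depth 0)
  gear 1: meshes with gear 0 -> depth 1 -> positive (opposite of gear 0)
  gear 2: meshes with gear 1 -> depth 2 -> negative (opposite of gear 1)
  gear 3: meshes with gear 1 -> depth 2 -> negative (opposite of gear 1)
Queried indices 0, 1, 2 -> negative, positive, negative

Answer: negative positive negative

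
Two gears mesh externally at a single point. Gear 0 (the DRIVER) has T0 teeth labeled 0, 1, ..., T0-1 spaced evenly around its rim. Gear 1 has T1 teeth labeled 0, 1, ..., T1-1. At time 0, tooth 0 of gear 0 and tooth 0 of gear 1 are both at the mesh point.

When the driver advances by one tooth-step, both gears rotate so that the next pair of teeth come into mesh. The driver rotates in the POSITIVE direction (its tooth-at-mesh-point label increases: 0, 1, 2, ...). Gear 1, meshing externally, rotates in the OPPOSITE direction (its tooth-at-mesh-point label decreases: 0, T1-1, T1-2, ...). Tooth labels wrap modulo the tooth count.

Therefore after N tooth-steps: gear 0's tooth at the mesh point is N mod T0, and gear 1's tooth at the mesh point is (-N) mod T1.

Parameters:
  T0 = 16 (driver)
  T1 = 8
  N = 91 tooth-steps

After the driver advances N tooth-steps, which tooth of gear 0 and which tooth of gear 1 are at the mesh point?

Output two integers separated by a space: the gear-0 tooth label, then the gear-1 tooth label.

Gear 0 (driver, T0=16): tooth at mesh = N mod T0
  91 = 5 * 16 + 11, so 91 mod 16 = 11
  gear 0 tooth = 11
Gear 1 (driven, T1=8): tooth at mesh = (-N) mod T1
  91 = 11 * 8 + 3, so 91 mod 8 = 3
  (-91) mod 8 = (-3) mod 8 = 8 - 3 = 5
Mesh after 91 steps: gear-0 tooth 11 meets gear-1 tooth 5

Answer: 11 5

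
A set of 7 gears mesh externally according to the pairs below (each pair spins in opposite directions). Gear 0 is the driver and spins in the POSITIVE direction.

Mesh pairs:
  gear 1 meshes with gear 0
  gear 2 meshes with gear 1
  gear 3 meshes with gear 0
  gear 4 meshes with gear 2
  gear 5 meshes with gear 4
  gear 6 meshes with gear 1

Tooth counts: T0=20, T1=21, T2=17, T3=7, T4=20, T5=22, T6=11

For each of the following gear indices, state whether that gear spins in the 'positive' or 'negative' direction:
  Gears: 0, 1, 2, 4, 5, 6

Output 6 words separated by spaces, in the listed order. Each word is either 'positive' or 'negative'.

Answer: positive negative positive negative positive positive

Derivation:
Gear 0 (driver): positive (depth 0)
  gear 1: meshes with gear 0 -> depth 1 -> negative (opposite of gear 0)
  gear 2: meshes with gear 1 -> depth 2 -> positive (opposite of gear 1)
  gear 3: meshes with gear 0 -> depth 1 -> negative (opposite of gear 0)
  gear 4: meshes with gear 2 -> depth 3 -> negative (opposite of gear 2)
  gear 5: meshes with gear 4 -> depth 4 -> positive (opposite of gear 4)
  gear 6: meshes with gear 1 -> depth 2 -> positive (opposite of gear 1)
Queried indices 0, 1, 2, 4, 5, 6 -> positive, negative, positive, negative, positive, positive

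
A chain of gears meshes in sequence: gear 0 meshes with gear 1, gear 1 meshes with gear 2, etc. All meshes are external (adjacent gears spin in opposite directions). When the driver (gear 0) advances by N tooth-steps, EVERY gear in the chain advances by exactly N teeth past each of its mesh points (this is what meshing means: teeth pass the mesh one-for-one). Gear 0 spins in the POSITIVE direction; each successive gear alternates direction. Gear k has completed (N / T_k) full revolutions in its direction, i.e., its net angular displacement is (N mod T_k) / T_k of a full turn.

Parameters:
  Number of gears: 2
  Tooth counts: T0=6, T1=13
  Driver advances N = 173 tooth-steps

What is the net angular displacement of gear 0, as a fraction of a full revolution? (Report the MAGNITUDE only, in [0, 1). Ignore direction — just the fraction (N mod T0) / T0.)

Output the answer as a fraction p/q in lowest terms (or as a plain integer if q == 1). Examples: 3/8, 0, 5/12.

Chain of 2 gears, tooth counts: [6, 13]
  gear 0: T0=6, direction=positive, advance = 173 mod 6 = 5 teeth = 5/6 turn
  gear 1: T1=13, direction=negative, advance = 173 mod 13 = 4 teeth = 4/13 turn
Gear 0: 173 mod 6 = 5
Fraction = 5 / 6 = 5/6 (gcd(5,6)=1) = 5/6

Answer: 5/6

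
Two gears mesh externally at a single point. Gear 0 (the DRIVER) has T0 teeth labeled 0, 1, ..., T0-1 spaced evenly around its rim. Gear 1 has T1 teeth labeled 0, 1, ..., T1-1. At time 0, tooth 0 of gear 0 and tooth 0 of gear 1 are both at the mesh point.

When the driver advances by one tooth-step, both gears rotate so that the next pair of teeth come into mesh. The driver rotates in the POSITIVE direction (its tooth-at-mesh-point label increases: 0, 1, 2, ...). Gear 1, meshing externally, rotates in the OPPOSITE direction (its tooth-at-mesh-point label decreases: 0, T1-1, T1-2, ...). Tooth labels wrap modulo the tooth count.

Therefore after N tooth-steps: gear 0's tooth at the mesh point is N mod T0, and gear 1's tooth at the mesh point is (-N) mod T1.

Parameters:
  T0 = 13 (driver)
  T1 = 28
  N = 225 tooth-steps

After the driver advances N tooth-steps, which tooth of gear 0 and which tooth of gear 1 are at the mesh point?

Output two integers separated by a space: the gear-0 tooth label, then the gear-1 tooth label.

Answer: 4 27

Derivation:
Gear 0 (driver, T0=13): tooth at mesh = N mod T0
  225 = 17 * 13 + 4, so 225 mod 13 = 4
  gear 0 tooth = 4
Gear 1 (driven, T1=28): tooth at mesh = (-N) mod T1
  225 = 8 * 28 + 1, so 225 mod 28 = 1
  (-225) mod 28 = (-1) mod 28 = 28 - 1 = 27
Mesh after 225 steps: gear-0 tooth 4 meets gear-1 tooth 27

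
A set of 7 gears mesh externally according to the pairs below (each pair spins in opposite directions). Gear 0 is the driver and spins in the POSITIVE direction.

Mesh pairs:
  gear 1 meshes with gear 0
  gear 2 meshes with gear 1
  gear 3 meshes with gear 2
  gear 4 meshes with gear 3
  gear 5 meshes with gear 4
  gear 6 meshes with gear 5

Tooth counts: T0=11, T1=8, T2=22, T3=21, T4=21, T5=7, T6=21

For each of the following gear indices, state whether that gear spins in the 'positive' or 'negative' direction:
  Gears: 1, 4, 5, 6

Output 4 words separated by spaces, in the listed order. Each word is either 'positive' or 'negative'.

Gear 0 (driver): positive (depth 0)
  gear 1: meshes with gear 0 -> depth 1 -> negative (opposite of gear 0)
  gear 2: meshes with gear 1 -> depth 2 -> positive (opposite of gear 1)
  gear 3: meshes with gear 2 -> depth 3 -> negative (opposite of gear 2)
  gear 4: meshes with gear 3 -> depth 4 -> positive (opposite of gear 3)
  gear 5: meshes with gear 4 -> depth 5 -> negative (opposite of gear 4)
  gear 6: meshes with gear 5 -> depth 6 -> positive (opposite of gear 5)
Queried indices 1, 4, 5, 6 -> negative, positive, negative, positive

Answer: negative positive negative positive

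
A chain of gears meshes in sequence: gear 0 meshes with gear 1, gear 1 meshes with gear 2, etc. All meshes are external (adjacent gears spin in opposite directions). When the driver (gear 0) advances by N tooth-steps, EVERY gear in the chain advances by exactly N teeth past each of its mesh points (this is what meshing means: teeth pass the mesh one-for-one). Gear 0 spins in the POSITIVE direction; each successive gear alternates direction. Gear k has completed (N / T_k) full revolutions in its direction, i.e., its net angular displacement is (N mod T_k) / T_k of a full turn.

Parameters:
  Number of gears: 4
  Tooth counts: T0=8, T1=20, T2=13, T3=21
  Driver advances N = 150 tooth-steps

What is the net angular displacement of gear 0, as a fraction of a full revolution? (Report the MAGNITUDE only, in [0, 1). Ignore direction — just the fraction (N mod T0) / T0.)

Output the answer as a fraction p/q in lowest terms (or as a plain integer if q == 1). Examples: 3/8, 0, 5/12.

Answer: 3/4

Derivation:
Chain of 4 gears, tooth counts: [8, 20, 13, 21]
  gear 0: T0=8, direction=positive, advance = 150 mod 8 = 6 teeth = 6/8 turn
  gear 1: T1=20, direction=negative, advance = 150 mod 20 = 10 teeth = 10/20 turn
  gear 2: T2=13, direction=positive, advance = 150 mod 13 = 7 teeth = 7/13 turn
  gear 3: T3=21, direction=negative, advance = 150 mod 21 = 3 teeth = 3/21 turn
Gear 0: 150 mod 8 = 6
Fraction = 6 / 8 = 3/4 (gcd(6,8)=2) = 3/4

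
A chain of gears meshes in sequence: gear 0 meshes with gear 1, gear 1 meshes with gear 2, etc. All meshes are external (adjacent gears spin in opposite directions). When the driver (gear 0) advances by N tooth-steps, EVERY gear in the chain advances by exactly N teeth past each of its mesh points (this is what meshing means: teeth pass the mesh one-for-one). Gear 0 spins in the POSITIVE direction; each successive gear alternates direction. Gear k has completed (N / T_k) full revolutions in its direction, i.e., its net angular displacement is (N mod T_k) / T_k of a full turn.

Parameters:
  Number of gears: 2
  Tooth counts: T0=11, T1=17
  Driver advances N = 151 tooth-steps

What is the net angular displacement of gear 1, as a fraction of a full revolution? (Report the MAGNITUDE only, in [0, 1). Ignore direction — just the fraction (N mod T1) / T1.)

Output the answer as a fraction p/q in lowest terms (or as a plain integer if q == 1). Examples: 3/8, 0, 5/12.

Chain of 2 gears, tooth counts: [11, 17]
  gear 0: T0=11, direction=positive, advance = 151 mod 11 = 8 teeth = 8/11 turn
  gear 1: T1=17, direction=negative, advance = 151 mod 17 = 15 teeth = 15/17 turn
Gear 1: 151 mod 17 = 15
Fraction = 15 / 17 = 15/17 (gcd(15,17)=1) = 15/17

Answer: 15/17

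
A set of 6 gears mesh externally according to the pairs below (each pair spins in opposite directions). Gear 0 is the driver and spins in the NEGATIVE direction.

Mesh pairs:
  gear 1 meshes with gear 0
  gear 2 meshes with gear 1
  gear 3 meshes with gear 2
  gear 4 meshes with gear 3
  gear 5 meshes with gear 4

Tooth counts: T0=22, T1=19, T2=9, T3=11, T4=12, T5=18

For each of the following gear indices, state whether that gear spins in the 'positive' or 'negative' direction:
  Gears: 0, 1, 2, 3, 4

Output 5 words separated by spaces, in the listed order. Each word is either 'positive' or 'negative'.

Gear 0 (driver): negative (depth 0)
  gear 1: meshes with gear 0 -> depth 1 -> positive (opposite of gear 0)
  gear 2: meshes with gear 1 -> depth 2 -> negative (opposite of gear 1)
  gear 3: meshes with gear 2 -> depth 3 -> positive (opposite of gear 2)
  gear 4: meshes with gear 3 -> depth 4 -> negative (opposite of gear 3)
  gear 5: meshes with gear 4 -> depth 5 -> positive (opposite of gear 4)
Queried indices 0, 1, 2, 3, 4 -> negative, positive, negative, positive, negative

Answer: negative positive negative positive negative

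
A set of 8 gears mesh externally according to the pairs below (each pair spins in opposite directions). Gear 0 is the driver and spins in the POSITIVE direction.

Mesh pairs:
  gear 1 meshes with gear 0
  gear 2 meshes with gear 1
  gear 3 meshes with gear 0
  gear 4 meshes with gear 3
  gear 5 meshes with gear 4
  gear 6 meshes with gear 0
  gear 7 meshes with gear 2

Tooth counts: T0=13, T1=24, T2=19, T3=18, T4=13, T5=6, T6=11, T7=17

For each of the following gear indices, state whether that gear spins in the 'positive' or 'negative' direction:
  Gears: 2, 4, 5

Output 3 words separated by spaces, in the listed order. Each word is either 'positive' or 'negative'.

Gear 0 (driver): positive (depth 0)
  gear 1: meshes with gear 0 -> depth 1 -> negative (opposite of gear 0)
  gear 2: meshes with gear 1 -> depth 2 -> positive (opposite of gear 1)
  gear 3: meshes with gear 0 -> depth 1 -> negative (opposite of gear 0)
  gear 4: meshes with gear 3 -> depth 2 -> positive (opposite of gear 3)
  gear 5: meshes with gear 4 -> depth 3 -> negative (opposite of gear 4)
  gear 6: meshes with gear 0 -> depth 1 -> negative (opposite of gear 0)
  gear 7: meshes with gear 2 -> depth 3 -> negative (opposite of gear 2)
Queried indices 2, 4, 5 -> positive, positive, negative

Answer: positive positive negative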